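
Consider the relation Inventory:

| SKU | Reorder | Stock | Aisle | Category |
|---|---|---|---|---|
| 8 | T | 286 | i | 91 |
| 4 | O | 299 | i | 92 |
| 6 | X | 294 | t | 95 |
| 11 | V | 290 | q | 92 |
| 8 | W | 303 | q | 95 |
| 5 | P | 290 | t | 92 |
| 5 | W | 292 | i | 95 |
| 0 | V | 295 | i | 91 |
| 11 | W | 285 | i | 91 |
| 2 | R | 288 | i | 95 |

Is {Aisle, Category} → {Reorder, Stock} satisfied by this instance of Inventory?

(Aisle=i, Category=91): 3 rows → {Reorder,Stock} takes values {(T, 286), (V, 295), (W, 285)} — violation
(Aisle=i, Category=92): 1 row → {Reorder,Stock} = (O, 299) ✓
(Aisle=t, Category=95): 1 row → {Reorder,Stock} = (X, 294) ✓
(Aisle=q, Category=92): 1 row → {Reorder,Stock} = (V, 290) ✓
(Aisle=q, Category=95): 1 row → {Reorder,Stock} = (W, 303) ✓
(Aisle=t, Category=92): 1 row → {Reorder,Stock} = (P, 290) ✓
(Aisle=i, Category=95): 2 rows → {Reorder,Stock} takes values {(W, 292), (R, 288)} — violation
Two rows agree on {Aisle, Category} but differ on {Reorder, Stock}, so {Aisle, Category} → {Reorder, Stock} does not hold.

No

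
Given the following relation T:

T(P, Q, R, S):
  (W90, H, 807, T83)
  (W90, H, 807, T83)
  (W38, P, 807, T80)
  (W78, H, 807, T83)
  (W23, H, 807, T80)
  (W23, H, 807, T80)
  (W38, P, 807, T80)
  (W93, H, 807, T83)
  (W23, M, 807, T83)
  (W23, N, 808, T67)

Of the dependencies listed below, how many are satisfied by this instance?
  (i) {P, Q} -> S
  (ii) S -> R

2

(i) {P, Q} -> S: every LHS value maps to a single RHS value — holds.
(ii) S -> R: every LHS value maps to a single RHS value — holds.
2 of the 2 dependencies hold.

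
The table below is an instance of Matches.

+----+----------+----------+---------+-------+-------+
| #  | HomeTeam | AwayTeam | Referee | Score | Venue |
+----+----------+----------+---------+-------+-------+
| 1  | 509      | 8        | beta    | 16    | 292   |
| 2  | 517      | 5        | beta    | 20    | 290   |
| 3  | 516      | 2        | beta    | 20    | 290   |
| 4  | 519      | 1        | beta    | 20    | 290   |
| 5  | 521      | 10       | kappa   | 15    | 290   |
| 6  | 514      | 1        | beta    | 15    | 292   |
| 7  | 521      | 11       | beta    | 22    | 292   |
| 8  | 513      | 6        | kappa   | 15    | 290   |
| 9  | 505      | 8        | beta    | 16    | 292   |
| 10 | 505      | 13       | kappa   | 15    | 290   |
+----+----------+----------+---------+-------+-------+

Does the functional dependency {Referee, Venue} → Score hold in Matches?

(Referee=beta, Venue=292): rows 1, 6, 7, 9 → Score takes values {16, 15, 22} — violation
(Referee=beta, Venue=290): rows 2, 3, 4 → Score = 20, 20, 20 ✓
(Referee=kappa, Venue=290): rows 5, 8, 10 → Score = 15, 15, 15 ✓
Two rows agree on {Referee, Venue} but differ on Score, so {Referee, Venue} → Score does not hold.

No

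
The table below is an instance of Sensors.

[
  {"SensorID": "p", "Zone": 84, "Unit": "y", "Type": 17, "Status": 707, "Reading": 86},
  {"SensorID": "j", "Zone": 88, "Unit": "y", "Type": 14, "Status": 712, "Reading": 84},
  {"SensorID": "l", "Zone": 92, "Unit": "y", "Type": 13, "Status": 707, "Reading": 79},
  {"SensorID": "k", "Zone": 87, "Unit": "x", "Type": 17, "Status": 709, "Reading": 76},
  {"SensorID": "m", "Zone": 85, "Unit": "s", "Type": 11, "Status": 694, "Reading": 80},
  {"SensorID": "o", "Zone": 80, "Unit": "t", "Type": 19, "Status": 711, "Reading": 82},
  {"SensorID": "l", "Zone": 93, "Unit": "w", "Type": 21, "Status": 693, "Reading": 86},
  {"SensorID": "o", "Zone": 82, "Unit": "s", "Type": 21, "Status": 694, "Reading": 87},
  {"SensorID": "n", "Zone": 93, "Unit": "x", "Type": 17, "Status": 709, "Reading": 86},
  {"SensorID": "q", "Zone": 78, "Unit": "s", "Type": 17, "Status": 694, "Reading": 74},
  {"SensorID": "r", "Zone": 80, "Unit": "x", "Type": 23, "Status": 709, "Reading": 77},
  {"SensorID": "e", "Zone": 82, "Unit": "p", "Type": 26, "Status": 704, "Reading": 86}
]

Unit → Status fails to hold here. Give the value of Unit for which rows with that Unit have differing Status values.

Unit=y: 3 rows → Status takes values {707, 712} — violation
Unit=x: 3 rows → Status = 709, 709, 709 ✓
Unit=s: 3 rows → Status = 694, 694, 694 ✓
Unit=t: 1 row → Status = 711 ✓
Unit=w: 1 row → Status = 693 ✓
Unit=p: 1 row → Status = 704 ✓
The only Unit value with inconsistent Status is Unit=y.

y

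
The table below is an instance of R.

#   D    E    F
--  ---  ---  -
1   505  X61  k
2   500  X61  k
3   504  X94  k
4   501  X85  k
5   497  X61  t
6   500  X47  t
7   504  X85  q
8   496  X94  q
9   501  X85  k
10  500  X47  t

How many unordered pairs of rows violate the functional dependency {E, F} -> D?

1

(E=X61, F=k): violating pairs (1,2) — 1 pair.
(E=X85, F=k): all 2 rows agree on D — 0 pairs.
(E=X47, F=t): all 2 rows agree on D — 0 pairs.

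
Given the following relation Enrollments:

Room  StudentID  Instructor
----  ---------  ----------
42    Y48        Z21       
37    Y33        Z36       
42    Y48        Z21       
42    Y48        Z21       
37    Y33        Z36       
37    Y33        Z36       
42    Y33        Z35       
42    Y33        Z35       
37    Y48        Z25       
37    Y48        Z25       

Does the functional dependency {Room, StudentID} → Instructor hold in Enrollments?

(Room=42, StudentID=Y48): 3 rows → Instructor = Z21, Z21, Z21 ✓
(Room=37, StudentID=Y33): 3 rows → Instructor = Z36, Z36, Z36 ✓
(Room=42, StudentID=Y33): 2 rows → Instructor = Z35, Z35 ✓
(Room=37, StudentID=Y48): 2 rows → Instructor = Z25, Z25 ✓
Every {Room, StudentID} value is associated with a single Instructor value, so {Room, StudentID} → Instructor holds.

Yes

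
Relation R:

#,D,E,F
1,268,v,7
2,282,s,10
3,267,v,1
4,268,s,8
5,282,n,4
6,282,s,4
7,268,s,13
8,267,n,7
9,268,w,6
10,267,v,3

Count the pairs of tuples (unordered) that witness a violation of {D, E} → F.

(D=282, E=s): violating pairs (2,6) — 1 pair.
(D=267, E=v): violating pairs (3,10) — 1 pair.
(D=268, E=s): violating pairs (4,7) — 1 pair.

3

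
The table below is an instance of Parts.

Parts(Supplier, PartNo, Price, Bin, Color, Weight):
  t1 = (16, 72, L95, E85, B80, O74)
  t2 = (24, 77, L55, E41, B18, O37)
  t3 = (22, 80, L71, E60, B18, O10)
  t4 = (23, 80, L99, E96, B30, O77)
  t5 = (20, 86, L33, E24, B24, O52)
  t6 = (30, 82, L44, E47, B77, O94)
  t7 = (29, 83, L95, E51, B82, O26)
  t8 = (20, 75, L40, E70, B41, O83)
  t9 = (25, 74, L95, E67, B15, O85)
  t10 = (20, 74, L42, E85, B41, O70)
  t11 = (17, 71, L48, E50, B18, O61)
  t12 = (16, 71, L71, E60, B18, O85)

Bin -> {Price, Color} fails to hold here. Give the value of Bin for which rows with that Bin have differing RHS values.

Bin=E85: rows 1, 10 → {Price,Color} takes values {(L95, B80), (L42, B41)} — violation
Bin=E41: row 2 → {Price,Color} = (L55, B18) ✓
Bin=E60: rows 3, 12 → {Price,Color} = (L71, B18), (L71, B18) ✓
Bin=E96: row 4 → {Price,Color} = (L99, B30) ✓
Bin=E24: row 5 → {Price,Color} = (L33, B24) ✓
Bin=E47: row 6 → {Price,Color} = (L44, B77) ✓
Bin=E51: row 7 → {Price,Color} = (L95, B82) ✓
Bin=E70: row 8 → {Price,Color} = (L40, B41) ✓
Bin=E67: row 9 → {Price,Color} = (L95, B15) ✓
Bin=E50: row 11 → {Price,Color} = (L48, B18) ✓
The only Bin value with inconsistent RHS is Bin=E85.

E85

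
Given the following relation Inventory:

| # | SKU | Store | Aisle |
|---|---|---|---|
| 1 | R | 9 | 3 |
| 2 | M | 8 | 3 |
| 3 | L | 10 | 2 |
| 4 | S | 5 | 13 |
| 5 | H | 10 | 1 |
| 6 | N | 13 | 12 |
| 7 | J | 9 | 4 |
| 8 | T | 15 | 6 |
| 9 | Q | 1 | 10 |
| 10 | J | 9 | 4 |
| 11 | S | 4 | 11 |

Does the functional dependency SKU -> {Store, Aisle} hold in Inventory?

No

SKU=R: row 1 → {Store,Aisle} = (9, 3) ✓
SKU=M: row 2 → {Store,Aisle} = (8, 3) ✓
SKU=L: row 3 → {Store,Aisle} = (10, 2) ✓
SKU=S: rows 4, 11 → {Store,Aisle} takes values {(5, 13), (4, 11)} — violation
SKU=H: row 5 → {Store,Aisle} = (10, 1) ✓
SKU=N: row 6 → {Store,Aisle} = (13, 12) ✓
SKU=J: rows 7, 10 → {Store,Aisle} = (9, 4), (9, 4) ✓
SKU=T: row 8 → {Store,Aisle} = (15, 6) ✓
SKU=Q: row 9 → {Store,Aisle} = (1, 10) ✓
Two rows agree on SKU but differ on {Store, Aisle}, so SKU -> {Store, Aisle} does not hold.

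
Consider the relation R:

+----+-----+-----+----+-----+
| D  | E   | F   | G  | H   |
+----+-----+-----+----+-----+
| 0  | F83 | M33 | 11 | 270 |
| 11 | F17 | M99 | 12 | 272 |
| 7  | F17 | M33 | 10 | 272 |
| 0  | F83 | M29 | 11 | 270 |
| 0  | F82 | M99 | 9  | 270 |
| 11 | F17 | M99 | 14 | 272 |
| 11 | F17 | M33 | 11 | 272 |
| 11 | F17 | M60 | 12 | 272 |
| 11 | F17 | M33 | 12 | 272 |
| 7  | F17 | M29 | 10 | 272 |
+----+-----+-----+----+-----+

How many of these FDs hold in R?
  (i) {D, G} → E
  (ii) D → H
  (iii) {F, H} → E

(i) {D, G} → E: every LHS value maps to a single RHS value — holds.
(ii) D → H: every LHS value maps to a single RHS value — holds.
(iii) {F, H} → E: every LHS value maps to a single RHS value — holds.
3 of the 3 dependencies hold.

3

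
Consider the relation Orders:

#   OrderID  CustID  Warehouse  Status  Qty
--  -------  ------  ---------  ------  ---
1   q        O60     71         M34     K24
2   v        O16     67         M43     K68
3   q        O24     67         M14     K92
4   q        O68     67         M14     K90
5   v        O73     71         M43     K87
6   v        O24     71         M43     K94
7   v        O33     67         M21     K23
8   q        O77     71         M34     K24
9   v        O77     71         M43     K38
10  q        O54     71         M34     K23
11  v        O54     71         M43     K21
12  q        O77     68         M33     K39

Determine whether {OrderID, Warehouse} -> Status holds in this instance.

(OrderID=q, Warehouse=71): rows 1, 8, 10 → Status = M34, M34, M34 ✓
(OrderID=v, Warehouse=67): rows 2, 7 → Status takes values {M43, M21} — violation
(OrderID=q, Warehouse=67): rows 3, 4 → Status = M14, M14 ✓
(OrderID=v, Warehouse=71): rows 5, 6, 9, 11 → Status = M43, M43, M43, M43 ✓
(OrderID=q, Warehouse=68): row 12 → Status = M33 ✓
Two rows agree on {OrderID, Warehouse} but differ on Status, so {OrderID, Warehouse} -> Status does not hold.

No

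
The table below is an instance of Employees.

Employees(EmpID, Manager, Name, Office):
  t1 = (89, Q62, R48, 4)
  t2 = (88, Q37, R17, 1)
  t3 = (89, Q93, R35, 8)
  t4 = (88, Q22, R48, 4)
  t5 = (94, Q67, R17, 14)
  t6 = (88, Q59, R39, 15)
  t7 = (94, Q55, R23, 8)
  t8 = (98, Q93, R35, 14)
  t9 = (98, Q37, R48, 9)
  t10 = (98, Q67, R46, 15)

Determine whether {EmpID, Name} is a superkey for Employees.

All 10 rows have distinct {EmpID, Name} values, so {EmpID, Name} → (all attributes) holds and {EmpID, Name} is a superkey.

Yes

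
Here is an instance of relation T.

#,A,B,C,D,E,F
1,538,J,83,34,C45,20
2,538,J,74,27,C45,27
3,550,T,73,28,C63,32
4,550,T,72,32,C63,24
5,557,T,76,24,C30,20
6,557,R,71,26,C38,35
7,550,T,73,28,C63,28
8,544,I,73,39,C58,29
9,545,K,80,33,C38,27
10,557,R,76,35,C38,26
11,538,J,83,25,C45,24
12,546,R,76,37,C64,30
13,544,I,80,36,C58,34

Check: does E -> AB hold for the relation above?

No

E=C45: rows 1, 2, 11 → {A,B} = (538, J), (538, J), (538, J) ✓
E=C63: rows 3, 4, 7 → {A,B} = (550, T), (550, T), (550, T) ✓
E=C30: row 5 → {A,B} = (557, T) ✓
E=C38: rows 6, 9, 10 → {A,B} takes values {(557, R), (545, K)} — violation
E=C58: rows 8, 13 → {A,B} = (544, I), (544, I) ✓
E=C64: row 12 → {A,B} = (546, R) ✓
Two rows agree on E but differ on AB, so E -> AB does not hold.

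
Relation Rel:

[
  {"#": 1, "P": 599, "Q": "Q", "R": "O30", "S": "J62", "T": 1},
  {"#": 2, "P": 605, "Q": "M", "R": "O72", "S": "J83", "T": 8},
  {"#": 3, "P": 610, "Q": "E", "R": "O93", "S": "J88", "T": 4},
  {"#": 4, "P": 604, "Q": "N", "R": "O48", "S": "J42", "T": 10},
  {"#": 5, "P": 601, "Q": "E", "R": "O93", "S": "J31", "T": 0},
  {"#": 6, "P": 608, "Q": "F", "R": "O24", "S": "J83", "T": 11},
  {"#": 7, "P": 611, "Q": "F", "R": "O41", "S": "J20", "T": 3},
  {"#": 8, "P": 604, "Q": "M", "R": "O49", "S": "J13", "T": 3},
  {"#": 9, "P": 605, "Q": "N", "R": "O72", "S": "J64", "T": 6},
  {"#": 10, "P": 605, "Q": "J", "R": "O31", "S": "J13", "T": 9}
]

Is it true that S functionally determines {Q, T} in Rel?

No

S=J62: row 1 → {Q,T} = (Q, 1) ✓
S=J83: rows 2, 6 → {Q,T} takes values {(M, 8), (F, 11)} — violation
S=J88: row 3 → {Q,T} = (E, 4) ✓
S=J42: row 4 → {Q,T} = (N, 10) ✓
S=J31: row 5 → {Q,T} = (E, 0) ✓
S=J20: row 7 → {Q,T} = (F, 3) ✓
S=J13: rows 8, 10 → {Q,T} takes values {(M, 3), (J, 9)} — violation
S=J64: row 9 → {Q,T} = (N, 6) ✓
Two rows agree on S but differ on {Q, T}, so S → {Q, T} does not hold.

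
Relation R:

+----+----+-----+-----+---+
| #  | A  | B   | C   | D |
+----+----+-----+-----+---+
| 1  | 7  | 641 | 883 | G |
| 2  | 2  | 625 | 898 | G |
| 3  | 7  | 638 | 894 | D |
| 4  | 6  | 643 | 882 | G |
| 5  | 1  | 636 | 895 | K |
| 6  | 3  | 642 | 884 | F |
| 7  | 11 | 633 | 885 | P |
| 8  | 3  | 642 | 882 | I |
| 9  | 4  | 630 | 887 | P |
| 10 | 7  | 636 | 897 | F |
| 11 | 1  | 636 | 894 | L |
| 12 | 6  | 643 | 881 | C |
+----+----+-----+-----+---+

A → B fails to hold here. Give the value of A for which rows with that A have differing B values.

A=7: rows 1, 3, 10 → B takes values {641, 638, 636} — violation
A=2: row 2 → B = 625 ✓
A=6: rows 4, 12 → B = 643, 643 ✓
A=1: rows 5, 11 → B = 636, 636 ✓
A=3: rows 6, 8 → B = 642, 642 ✓
A=11: row 7 → B = 633 ✓
A=4: row 9 → B = 630 ✓
The only A value with inconsistent B is A=7.

7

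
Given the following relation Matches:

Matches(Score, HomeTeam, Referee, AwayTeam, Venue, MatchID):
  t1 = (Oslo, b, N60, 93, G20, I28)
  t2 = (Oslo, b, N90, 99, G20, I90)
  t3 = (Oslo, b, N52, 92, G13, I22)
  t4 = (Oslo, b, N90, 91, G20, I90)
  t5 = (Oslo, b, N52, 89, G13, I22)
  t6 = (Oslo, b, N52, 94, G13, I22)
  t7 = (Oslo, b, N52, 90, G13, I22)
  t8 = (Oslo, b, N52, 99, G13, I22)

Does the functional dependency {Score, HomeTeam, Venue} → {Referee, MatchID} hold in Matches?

No

(Score=Oslo, HomeTeam=b, Venue=G20): rows 1, 2, 4 → {Referee,MatchID} takes values {(N60, I28), (N90, I90)} — violation
(Score=Oslo, HomeTeam=b, Venue=G13): rows 3, 5, 6, 7, 8 → {Referee,MatchID} = (N52, I22), (N52, I22), (N52, I22), (N52, I22), (N52, I22) ✓
Two rows agree on {Score, HomeTeam, Venue} but differ on {Referee, MatchID}, so {Score, HomeTeam, Venue} → {Referee, MatchID} does not hold.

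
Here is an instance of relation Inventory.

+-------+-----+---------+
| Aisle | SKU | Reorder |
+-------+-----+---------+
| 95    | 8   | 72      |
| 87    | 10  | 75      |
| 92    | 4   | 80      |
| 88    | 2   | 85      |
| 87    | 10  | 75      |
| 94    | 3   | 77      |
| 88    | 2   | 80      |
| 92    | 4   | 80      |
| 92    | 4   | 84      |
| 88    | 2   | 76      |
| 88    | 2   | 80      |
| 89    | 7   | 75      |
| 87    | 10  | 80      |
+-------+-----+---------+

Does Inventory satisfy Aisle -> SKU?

Yes

Aisle=95: 1 row → SKU = 8 ✓
Aisle=87: 3 rows → SKU = 10, 10, 10 ✓
Aisle=92: 3 rows → SKU = 4, 4, 4 ✓
Aisle=88: 4 rows → SKU = 2, 2, 2, 2 ✓
Aisle=94: 1 row → SKU = 3 ✓
Aisle=89: 1 row → SKU = 7 ✓
Every Aisle value is associated with a single SKU value, so Aisle -> SKU holds.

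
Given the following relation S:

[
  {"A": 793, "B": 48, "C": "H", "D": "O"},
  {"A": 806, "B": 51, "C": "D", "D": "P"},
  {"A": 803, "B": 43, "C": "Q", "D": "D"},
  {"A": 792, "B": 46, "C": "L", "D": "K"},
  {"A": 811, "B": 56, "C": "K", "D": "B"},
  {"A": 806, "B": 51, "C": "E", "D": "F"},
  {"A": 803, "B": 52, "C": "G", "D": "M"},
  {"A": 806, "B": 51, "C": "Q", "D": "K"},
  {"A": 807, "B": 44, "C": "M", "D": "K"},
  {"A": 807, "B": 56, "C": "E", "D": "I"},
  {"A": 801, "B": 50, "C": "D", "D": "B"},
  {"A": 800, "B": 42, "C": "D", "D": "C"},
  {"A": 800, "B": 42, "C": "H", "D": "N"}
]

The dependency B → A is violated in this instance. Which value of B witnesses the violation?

B=48: 1 row → A = 793 ✓
B=51: 3 rows → A = 806, 806, 806 ✓
B=43: 1 row → A = 803 ✓
B=46: 1 row → A = 792 ✓
B=56: 2 rows → A takes values {811, 807} — violation
B=52: 1 row → A = 803 ✓
B=44: 1 row → A = 807 ✓
B=50: 1 row → A = 801 ✓
B=42: 2 rows → A = 800, 800 ✓
The only B value with inconsistent A is B=56.

56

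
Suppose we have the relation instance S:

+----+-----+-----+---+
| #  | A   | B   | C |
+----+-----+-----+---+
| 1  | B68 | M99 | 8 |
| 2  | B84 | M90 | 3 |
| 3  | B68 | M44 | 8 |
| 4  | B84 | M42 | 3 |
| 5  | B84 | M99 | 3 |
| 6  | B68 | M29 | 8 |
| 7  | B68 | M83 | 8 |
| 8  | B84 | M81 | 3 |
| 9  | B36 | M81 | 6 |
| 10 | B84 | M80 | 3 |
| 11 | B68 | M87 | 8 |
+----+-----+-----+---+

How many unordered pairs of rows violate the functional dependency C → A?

0

C=8: all 5 rows agree on A — 0 pairs.
C=3: all 5 rows agree on A — 0 pairs.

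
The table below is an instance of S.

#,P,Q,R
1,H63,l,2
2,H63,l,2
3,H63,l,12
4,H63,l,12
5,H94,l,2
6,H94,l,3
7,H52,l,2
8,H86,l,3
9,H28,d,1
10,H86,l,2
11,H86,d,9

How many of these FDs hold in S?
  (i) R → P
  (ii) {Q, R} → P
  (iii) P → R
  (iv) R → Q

(i) R → P: R=2: rows 1, 2, 5, 7, 10 → P takes values {H63, H94, H52, H86} — violation; R=3: rows 6, 8 → P takes values {H94, H86} — violation — fails.
(ii) {Q, R} → P: (Q=l, R=2): rows 1, 2, 5, 7, 10 → P takes values {H63, H94, H52, H86} — violation; (Q=l, R=3): rows 6, 8 → P takes values {H94, H86} — violation — fails.
(iii) P → R: P=H63: rows 1, 2, 3, 4 → R takes values {2, 12} — violation; P=H94: rows 5, 6 → R takes values {2, 3} — violation; P=H86: rows 8, 10, 11 → R takes values {3, 2, 9} — violation — fails.
(iv) R → Q: every LHS value maps to a single RHS value — holds.
1 of the 4 dependencies holds.

1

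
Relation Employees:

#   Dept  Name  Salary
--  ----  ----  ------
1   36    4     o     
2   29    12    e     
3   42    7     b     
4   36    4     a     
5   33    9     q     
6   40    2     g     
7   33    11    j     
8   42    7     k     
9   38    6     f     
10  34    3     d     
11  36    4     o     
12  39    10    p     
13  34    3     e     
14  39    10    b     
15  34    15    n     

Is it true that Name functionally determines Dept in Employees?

Name=4: rows 1, 4, 11 → Dept = 36, 36, 36 ✓
Name=12: row 2 → Dept = 29 ✓
Name=7: rows 3, 8 → Dept = 42, 42 ✓
Name=9: row 5 → Dept = 33 ✓
Name=2: row 6 → Dept = 40 ✓
Name=11: row 7 → Dept = 33 ✓
Name=6: row 9 → Dept = 38 ✓
Name=3: rows 10, 13 → Dept = 34, 34 ✓
Name=10: rows 12, 14 → Dept = 39, 39 ✓
Name=15: row 15 → Dept = 34 ✓
Every Name value is associated with a single Dept value, so Name → Dept holds.

Yes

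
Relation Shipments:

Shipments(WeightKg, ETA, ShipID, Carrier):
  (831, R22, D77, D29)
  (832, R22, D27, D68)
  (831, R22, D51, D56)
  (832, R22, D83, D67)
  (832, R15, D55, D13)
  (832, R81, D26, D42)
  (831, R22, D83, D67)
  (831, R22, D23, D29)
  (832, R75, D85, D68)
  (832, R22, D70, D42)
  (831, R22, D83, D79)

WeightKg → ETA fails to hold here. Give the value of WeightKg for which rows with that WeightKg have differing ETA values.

832

WeightKg=831: 5 rows → ETA = R22, R22, R22, R22, R22 ✓
WeightKg=832: 6 rows → ETA takes values {R22, R15, R81, R75} — violation
The only WeightKg value with inconsistent ETA is WeightKg=832.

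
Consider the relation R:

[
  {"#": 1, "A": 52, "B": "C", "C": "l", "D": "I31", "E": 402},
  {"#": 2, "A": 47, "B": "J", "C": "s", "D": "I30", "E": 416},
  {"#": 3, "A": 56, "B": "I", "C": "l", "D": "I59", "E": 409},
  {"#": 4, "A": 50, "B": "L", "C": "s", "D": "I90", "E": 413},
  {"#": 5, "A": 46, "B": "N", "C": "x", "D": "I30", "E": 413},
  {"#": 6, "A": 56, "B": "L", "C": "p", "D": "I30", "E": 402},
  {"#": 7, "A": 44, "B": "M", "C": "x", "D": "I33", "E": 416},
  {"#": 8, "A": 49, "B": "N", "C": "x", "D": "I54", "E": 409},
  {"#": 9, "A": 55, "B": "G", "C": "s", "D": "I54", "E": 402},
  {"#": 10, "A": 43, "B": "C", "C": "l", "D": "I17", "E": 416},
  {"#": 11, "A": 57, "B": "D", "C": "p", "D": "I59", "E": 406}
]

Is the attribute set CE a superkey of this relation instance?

All 11 rows have distinct CE values, so CE → (all attributes) holds and CE is a superkey.

Yes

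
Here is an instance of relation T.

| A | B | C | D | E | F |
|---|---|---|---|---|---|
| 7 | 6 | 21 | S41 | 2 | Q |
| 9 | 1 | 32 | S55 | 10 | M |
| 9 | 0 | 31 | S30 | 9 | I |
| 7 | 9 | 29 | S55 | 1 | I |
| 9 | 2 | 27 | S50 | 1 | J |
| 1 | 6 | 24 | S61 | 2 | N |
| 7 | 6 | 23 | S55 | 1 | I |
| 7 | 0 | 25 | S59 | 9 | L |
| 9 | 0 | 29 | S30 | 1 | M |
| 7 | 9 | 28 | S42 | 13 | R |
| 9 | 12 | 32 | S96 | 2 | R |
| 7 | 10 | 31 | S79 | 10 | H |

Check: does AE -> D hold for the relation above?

(A=7, E=2): 1 row → D = S41 ✓
(A=9, E=10): 1 row → D = S55 ✓
(A=9, E=9): 1 row → D = S30 ✓
(A=7, E=1): 2 rows → D = S55, S55 ✓
(A=9, E=1): 2 rows → D takes values {S50, S30} — violation
(A=1, E=2): 1 row → D = S61 ✓
(A=7, E=9): 1 row → D = S59 ✓
(A=7, E=13): 1 row → D = S42 ✓
(A=9, E=2): 1 row → D = S96 ✓
(A=7, E=10): 1 row → D = S79 ✓
Two rows agree on AE but differ on D, so AE -> D does not hold.

No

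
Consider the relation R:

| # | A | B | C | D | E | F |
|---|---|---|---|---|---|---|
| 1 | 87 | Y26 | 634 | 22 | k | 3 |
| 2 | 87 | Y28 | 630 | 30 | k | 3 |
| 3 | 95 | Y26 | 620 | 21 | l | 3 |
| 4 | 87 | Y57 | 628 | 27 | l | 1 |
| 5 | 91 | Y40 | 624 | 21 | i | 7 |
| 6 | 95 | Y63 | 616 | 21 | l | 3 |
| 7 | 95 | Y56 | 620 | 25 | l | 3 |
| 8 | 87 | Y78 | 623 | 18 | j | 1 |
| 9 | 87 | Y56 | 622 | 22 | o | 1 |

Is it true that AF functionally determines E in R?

(A=87, F=3): rows 1, 2 → E = k, k ✓
(A=95, F=3): rows 3, 6, 7 → E = l, l, l ✓
(A=87, F=1): rows 4, 8, 9 → E takes values {l, j, o} — violation
(A=91, F=7): row 5 → E = i ✓
Two rows agree on AF but differ on E, so AF -> E does not hold.

No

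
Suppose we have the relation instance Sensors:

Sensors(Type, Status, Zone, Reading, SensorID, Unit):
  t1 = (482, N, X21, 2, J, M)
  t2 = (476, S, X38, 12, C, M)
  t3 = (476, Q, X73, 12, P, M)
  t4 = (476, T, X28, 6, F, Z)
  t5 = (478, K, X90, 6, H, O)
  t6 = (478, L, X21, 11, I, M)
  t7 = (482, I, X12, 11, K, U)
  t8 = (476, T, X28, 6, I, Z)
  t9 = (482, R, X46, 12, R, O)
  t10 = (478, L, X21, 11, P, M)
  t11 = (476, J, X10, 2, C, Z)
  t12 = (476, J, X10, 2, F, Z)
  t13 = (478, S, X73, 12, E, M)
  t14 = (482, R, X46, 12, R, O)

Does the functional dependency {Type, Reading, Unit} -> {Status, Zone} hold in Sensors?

No

(Type=482, Reading=2, Unit=M): row 1 → {Status,Zone} = (N, X21) ✓
(Type=476, Reading=12, Unit=M): rows 2, 3 → {Status,Zone} takes values {(S, X38), (Q, X73)} — violation
(Type=476, Reading=6, Unit=Z): rows 4, 8 → {Status,Zone} = (T, X28), (T, X28) ✓
(Type=478, Reading=6, Unit=O): row 5 → {Status,Zone} = (K, X90) ✓
(Type=478, Reading=11, Unit=M): rows 6, 10 → {Status,Zone} = (L, X21), (L, X21) ✓
(Type=482, Reading=11, Unit=U): row 7 → {Status,Zone} = (I, X12) ✓
(Type=482, Reading=12, Unit=O): rows 9, 14 → {Status,Zone} = (R, X46), (R, X46) ✓
(Type=476, Reading=2, Unit=Z): rows 11, 12 → {Status,Zone} = (J, X10), (J, X10) ✓
(Type=478, Reading=12, Unit=M): row 13 → {Status,Zone} = (S, X73) ✓
Two rows agree on {Type, Reading, Unit} but differ on {Status, Zone}, so {Type, Reading, Unit} -> {Status, Zone} does not hold.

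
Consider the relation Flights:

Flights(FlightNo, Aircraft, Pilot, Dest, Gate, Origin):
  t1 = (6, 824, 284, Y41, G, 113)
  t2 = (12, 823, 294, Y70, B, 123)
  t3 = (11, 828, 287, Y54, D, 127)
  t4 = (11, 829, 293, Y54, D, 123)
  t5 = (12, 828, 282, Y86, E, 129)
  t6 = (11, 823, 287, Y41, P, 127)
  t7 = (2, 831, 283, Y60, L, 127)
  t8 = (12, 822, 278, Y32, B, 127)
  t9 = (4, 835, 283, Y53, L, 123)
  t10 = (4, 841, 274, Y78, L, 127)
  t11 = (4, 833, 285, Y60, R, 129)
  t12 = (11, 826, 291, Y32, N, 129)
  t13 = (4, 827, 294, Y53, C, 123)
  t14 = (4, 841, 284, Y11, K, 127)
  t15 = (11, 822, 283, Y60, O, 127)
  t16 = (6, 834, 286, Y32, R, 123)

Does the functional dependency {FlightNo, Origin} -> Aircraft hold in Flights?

(FlightNo=6, Origin=113): row 1 → Aircraft = 824 ✓
(FlightNo=12, Origin=123): row 2 → Aircraft = 823 ✓
(FlightNo=11, Origin=127): rows 3, 6, 15 → Aircraft takes values {828, 823, 822} — violation
(FlightNo=11, Origin=123): row 4 → Aircraft = 829 ✓
(FlightNo=12, Origin=129): row 5 → Aircraft = 828 ✓
(FlightNo=2, Origin=127): row 7 → Aircraft = 831 ✓
(FlightNo=12, Origin=127): row 8 → Aircraft = 822 ✓
(FlightNo=4, Origin=123): rows 9, 13 → Aircraft takes values {835, 827} — violation
(FlightNo=4, Origin=127): rows 10, 14 → Aircraft = 841, 841 ✓
(FlightNo=4, Origin=129): row 11 → Aircraft = 833 ✓
(FlightNo=11, Origin=129): row 12 → Aircraft = 826 ✓
(FlightNo=6, Origin=123): row 16 → Aircraft = 834 ✓
Two rows agree on {FlightNo, Origin} but differ on Aircraft, so {FlightNo, Origin} -> Aircraft does not hold.

No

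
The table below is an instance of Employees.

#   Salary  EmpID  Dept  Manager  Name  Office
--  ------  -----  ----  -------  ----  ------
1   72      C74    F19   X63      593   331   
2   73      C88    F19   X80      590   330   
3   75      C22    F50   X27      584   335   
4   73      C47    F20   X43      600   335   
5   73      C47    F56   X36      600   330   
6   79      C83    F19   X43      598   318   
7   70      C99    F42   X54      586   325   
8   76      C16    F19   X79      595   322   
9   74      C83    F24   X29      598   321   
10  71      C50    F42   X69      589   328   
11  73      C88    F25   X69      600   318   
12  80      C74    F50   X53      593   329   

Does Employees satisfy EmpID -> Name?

EmpID=C74: rows 1, 12 → Name = 593, 593 ✓
EmpID=C88: rows 2, 11 → Name takes values {590, 600} — violation
EmpID=C22: row 3 → Name = 584 ✓
EmpID=C47: rows 4, 5 → Name = 600, 600 ✓
EmpID=C83: rows 6, 9 → Name = 598, 598 ✓
EmpID=C99: row 7 → Name = 586 ✓
EmpID=C16: row 8 → Name = 595 ✓
EmpID=C50: row 10 → Name = 589 ✓
Two rows agree on EmpID but differ on Name, so EmpID -> Name does not hold.

No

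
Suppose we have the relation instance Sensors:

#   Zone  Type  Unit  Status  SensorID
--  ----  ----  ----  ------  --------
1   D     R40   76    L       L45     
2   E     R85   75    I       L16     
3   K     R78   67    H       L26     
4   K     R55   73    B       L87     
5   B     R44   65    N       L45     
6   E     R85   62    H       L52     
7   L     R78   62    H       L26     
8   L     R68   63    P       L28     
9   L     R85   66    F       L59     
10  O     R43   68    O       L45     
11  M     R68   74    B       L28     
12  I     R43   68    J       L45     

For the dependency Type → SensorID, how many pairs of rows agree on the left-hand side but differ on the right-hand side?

3

Type=R85: violating pairs (2,6), (2,9), (6,9) — 3 pairs.
Type=R78: all 2 rows agree on SensorID — 0 pairs.
Type=R68: all 2 rows agree on SensorID — 0 pairs.
Type=R43: all 2 rows agree on SensorID — 0 pairs.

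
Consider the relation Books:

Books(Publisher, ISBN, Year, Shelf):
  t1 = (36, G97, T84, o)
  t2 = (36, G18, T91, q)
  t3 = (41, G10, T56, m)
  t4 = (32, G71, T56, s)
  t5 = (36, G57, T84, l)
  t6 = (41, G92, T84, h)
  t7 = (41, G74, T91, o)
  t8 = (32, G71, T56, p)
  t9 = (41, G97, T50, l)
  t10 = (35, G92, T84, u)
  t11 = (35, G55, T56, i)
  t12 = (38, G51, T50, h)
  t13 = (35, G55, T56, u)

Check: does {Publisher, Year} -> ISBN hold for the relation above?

(Publisher=36, Year=T84): rows 1, 5 → ISBN takes values {G97, G57} — violation
(Publisher=36, Year=T91): row 2 → ISBN = G18 ✓
(Publisher=41, Year=T56): row 3 → ISBN = G10 ✓
(Publisher=32, Year=T56): rows 4, 8 → ISBN = G71, G71 ✓
(Publisher=41, Year=T84): row 6 → ISBN = G92 ✓
(Publisher=41, Year=T91): row 7 → ISBN = G74 ✓
(Publisher=41, Year=T50): row 9 → ISBN = G97 ✓
(Publisher=35, Year=T84): row 10 → ISBN = G92 ✓
(Publisher=35, Year=T56): rows 11, 13 → ISBN = G55, G55 ✓
(Publisher=38, Year=T50): row 12 → ISBN = G51 ✓
Two rows agree on {Publisher, Year} but differ on ISBN, so {Publisher, Year} -> ISBN does not hold.

No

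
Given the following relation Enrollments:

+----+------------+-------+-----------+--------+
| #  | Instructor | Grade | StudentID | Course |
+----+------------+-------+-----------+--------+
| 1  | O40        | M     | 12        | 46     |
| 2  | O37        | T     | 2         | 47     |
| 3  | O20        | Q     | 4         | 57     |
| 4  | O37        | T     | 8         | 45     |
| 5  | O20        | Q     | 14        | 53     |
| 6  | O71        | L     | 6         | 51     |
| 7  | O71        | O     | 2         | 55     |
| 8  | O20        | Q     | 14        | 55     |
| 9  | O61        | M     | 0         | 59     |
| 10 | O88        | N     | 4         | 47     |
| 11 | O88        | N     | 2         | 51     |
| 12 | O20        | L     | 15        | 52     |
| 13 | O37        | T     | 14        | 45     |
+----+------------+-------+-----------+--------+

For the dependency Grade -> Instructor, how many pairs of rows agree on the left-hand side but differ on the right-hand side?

2

Grade=M: violating pairs (1,9) — 1 pair.
Grade=T: all 3 rows agree on Instructor — 0 pairs.
Grade=Q: all 3 rows agree on Instructor — 0 pairs.
Grade=L: violating pairs (6,12) — 1 pair.
Grade=N: all 2 rows agree on Instructor — 0 pairs.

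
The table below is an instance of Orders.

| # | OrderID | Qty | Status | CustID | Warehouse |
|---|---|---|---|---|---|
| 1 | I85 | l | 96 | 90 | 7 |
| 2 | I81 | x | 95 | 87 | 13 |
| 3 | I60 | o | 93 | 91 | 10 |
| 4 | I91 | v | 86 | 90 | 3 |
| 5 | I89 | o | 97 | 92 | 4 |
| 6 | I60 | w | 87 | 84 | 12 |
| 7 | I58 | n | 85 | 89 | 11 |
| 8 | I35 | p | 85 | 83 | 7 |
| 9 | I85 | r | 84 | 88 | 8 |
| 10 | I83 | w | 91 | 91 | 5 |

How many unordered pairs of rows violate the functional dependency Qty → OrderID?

2

Qty=o: violating pairs (3,5) — 1 pair.
Qty=w: violating pairs (6,10) — 1 pair.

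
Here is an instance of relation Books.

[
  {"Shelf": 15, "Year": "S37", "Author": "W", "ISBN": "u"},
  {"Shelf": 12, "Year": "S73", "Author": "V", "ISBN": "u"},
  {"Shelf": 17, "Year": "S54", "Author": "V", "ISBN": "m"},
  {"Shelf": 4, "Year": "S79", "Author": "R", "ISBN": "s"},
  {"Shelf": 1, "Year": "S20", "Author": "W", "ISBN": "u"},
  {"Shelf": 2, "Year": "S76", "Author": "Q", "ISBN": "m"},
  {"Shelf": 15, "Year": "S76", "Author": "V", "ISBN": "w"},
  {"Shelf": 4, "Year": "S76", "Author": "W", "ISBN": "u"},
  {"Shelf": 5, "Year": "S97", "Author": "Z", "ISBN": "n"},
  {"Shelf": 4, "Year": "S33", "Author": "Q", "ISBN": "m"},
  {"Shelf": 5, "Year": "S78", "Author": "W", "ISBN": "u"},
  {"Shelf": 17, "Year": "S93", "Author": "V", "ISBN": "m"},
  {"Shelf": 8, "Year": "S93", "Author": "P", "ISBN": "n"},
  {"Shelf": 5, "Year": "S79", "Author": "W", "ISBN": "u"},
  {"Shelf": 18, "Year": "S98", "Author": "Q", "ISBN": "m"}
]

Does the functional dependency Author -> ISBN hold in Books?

Author=W: 5 rows → ISBN = u, u, u, u, u ✓
Author=V: 4 rows → ISBN takes values {u, m, w} — violation
Author=R: 1 row → ISBN = s ✓
Author=Q: 3 rows → ISBN = m, m, m ✓
Author=Z: 1 row → ISBN = n ✓
Author=P: 1 row → ISBN = n ✓
Two rows agree on Author but differ on ISBN, so Author -> ISBN does not hold.

No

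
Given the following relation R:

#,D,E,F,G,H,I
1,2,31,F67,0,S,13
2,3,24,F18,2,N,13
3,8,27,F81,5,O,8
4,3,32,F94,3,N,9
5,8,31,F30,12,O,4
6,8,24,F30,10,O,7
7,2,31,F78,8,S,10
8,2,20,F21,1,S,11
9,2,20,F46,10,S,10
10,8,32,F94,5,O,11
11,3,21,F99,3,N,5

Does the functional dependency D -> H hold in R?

Yes

D=2: rows 1, 7, 8, 9 → H = S, S, S, S ✓
D=3: rows 2, 4, 11 → H = N, N, N ✓
D=8: rows 3, 5, 6, 10 → H = O, O, O, O ✓
Every D value is associated with a single H value, so D -> H holds.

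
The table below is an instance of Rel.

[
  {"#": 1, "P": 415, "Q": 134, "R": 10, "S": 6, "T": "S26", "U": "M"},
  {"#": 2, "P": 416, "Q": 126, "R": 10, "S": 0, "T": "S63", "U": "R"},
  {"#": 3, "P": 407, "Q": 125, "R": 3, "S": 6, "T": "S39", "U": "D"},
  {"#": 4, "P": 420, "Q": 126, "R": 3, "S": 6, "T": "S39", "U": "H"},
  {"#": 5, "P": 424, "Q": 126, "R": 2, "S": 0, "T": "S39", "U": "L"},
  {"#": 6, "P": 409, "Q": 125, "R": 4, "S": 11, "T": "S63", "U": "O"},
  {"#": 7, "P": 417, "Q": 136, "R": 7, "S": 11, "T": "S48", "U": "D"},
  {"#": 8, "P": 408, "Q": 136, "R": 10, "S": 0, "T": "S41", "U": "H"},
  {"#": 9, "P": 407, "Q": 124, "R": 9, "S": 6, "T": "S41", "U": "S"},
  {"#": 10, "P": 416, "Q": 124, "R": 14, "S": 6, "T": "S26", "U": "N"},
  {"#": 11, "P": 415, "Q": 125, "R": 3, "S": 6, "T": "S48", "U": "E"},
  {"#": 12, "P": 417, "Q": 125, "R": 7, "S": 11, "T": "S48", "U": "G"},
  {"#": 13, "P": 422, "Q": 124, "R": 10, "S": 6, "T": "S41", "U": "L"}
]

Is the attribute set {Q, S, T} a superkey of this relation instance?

No

Rows 9 and 13 have the same {Q, S, T} value (Q=124, S=6, T=S41) but are distinct tuples, so {Q, S, T} does not determine every attribute — not a superkey.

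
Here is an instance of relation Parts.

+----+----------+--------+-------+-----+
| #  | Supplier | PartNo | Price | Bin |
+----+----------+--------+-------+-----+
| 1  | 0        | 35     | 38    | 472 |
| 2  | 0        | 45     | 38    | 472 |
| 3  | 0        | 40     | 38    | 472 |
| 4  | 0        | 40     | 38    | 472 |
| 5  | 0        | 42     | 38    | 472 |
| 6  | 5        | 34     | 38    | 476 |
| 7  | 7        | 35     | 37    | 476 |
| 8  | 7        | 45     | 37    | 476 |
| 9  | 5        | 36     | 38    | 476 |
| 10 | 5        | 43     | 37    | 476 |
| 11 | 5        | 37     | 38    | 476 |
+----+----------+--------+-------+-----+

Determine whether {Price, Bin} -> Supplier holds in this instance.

(Price=38, Bin=472): rows 1, 2, 3, 4, 5 → Supplier = 0, 0, 0, 0, 0 ✓
(Price=38, Bin=476): rows 6, 9, 11 → Supplier = 5, 5, 5 ✓
(Price=37, Bin=476): rows 7, 8, 10 → Supplier takes values {7, 5} — violation
Two rows agree on {Price, Bin} but differ on Supplier, so {Price, Bin} -> Supplier does not hold.

No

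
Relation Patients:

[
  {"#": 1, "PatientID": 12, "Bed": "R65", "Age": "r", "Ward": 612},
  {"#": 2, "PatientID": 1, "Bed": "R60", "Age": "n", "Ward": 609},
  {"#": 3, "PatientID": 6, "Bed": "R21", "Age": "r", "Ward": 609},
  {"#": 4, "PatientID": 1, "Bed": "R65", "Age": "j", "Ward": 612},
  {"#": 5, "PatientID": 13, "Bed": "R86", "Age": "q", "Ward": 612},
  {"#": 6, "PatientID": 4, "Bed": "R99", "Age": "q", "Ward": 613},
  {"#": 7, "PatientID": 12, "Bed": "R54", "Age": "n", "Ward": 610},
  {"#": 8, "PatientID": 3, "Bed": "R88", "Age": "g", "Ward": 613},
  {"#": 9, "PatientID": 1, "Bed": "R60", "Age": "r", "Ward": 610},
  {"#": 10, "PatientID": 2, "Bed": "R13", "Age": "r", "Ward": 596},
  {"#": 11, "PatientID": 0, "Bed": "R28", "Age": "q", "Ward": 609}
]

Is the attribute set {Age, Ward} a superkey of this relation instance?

Yes

All 11 rows have distinct {Age, Ward} values, so {Age, Ward} → (all attributes) holds and {Age, Ward} is a superkey.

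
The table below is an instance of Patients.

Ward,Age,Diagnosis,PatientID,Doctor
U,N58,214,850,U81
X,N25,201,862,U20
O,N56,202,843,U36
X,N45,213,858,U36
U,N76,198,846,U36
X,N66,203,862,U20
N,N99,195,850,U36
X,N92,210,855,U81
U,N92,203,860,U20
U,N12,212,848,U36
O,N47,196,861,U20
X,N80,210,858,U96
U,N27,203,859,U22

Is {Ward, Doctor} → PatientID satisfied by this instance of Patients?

No

(Ward=U, Doctor=U81): 1 row → PatientID = 850 ✓
(Ward=X, Doctor=U20): 2 rows → PatientID = 862, 862 ✓
(Ward=O, Doctor=U36): 1 row → PatientID = 843 ✓
(Ward=X, Doctor=U36): 1 row → PatientID = 858 ✓
(Ward=U, Doctor=U36): 2 rows → PatientID takes values {846, 848} — violation
(Ward=N, Doctor=U36): 1 row → PatientID = 850 ✓
(Ward=X, Doctor=U81): 1 row → PatientID = 855 ✓
(Ward=U, Doctor=U20): 1 row → PatientID = 860 ✓
(Ward=O, Doctor=U20): 1 row → PatientID = 861 ✓
(Ward=X, Doctor=U96): 1 row → PatientID = 858 ✓
(Ward=U, Doctor=U22): 1 row → PatientID = 859 ✓
Two rows agree on {Ward, Doctor} but differ on PatientID, so {Ward, Doctor} → PatientID does not hold.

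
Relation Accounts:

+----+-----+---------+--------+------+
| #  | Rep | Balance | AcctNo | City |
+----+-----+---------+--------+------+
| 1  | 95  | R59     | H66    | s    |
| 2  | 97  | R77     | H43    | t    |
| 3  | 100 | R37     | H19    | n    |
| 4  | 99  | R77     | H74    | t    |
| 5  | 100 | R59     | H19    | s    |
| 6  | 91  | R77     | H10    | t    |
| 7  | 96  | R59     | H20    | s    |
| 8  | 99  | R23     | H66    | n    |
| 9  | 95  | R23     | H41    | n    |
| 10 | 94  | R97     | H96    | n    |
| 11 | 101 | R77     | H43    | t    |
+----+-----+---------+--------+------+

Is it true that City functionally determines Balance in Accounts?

No

City=s: rows 1, 5, 7 → Balance = R59, R59, R59 ✓
City=t: rows 2, 4, 6, 11 → Balance = R77, R77, R77, R77 ✓
City=n: rows 3, 8, 9, 10 → Balance takes values {R37, R23, R97} — violation
Two rows agree on City but differ on Balance, so City → Balance does not hold.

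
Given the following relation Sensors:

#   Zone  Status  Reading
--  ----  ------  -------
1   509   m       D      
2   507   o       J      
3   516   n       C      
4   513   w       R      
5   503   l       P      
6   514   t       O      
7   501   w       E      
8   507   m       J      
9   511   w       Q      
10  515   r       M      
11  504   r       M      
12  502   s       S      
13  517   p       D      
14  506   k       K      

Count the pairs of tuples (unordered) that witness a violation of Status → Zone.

Status=m: violating pairs (1,8) — 1 pair.
Status=w: violating pairs (4,7), (4,9), (7,9) — 3 pairs.
Status=r: violating pairs (10,11) — 1 pair.

5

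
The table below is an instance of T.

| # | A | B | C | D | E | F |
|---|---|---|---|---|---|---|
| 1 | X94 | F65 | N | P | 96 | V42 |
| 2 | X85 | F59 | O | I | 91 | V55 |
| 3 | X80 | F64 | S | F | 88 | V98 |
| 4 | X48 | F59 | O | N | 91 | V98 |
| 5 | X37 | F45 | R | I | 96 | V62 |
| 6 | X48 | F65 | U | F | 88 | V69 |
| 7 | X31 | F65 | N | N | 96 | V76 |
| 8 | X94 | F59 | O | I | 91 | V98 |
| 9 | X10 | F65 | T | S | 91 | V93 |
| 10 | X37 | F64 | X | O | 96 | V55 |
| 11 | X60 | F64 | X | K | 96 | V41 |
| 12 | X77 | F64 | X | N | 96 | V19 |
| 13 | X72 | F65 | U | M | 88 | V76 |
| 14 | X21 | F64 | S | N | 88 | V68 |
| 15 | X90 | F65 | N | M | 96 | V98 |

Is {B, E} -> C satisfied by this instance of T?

(B=F65, E=96): rows 1, 7, 15 → C = N, N, N ✓
(B=F59, E=91): rows 2, 4, 8 → C = O, O, O ✓
(B=F64, E=88): rows 3, 14 → C = S, S ✓
(B=F45, E=96): row 5 → C = R ✓
(B=F65, E=88): rows 6, 13 → C = U, U ✓
(B=F65, E=91): row 9 → C = T ✓
(B=F64, E=96): rows 10, 11, 12 → C = X, X, X ✓
Every {B, E} value is associated with a single C value, so {B, E} -> C holds.

Yes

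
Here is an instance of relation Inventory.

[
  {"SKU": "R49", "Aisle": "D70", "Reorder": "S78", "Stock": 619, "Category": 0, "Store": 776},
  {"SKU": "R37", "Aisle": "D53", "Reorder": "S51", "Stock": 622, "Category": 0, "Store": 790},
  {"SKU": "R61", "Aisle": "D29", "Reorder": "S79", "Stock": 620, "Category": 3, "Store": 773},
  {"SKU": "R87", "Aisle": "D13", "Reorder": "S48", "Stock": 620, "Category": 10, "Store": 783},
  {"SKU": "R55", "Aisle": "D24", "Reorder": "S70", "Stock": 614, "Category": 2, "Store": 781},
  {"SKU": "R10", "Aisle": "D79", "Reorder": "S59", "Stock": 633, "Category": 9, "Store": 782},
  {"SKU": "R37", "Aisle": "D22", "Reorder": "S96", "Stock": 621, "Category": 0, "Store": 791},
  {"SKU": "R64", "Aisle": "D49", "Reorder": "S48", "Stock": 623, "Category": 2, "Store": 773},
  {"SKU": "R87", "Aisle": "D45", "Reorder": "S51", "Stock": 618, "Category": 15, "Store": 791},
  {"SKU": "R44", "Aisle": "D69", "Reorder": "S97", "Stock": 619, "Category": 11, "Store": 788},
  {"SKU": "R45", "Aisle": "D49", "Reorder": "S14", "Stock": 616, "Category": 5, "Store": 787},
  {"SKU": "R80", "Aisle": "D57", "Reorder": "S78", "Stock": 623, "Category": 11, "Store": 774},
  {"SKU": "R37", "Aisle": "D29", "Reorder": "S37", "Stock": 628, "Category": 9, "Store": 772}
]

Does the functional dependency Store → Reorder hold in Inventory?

No

Store=776: 1 row → Reorder = S78 ✓
Store=790: 1 row → Reorder = S51 ✓
Store=773: 2 rows → Reorder takes values {S79, S48} — violation
Store=783: 1 row → Reorder = S48 ✓
Store=781: 1 row → Reorder = S70 ✓
Store=782: 1 row → Reorder = S59 ✓
Store=791: 2 rows → Reorder takes values {S96, S51} — violation
Store=788: 1 row → Reorder = S97 ✓
Store=787: 1 row → Reorder = S14 ✓
Store=774: 1 row → Reorder = S78 ✓
Store=772: 1 row → Reorder = S37 ✓
Two rows agree on Store but differ on Reorder, so Store → Reorder does not hold.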